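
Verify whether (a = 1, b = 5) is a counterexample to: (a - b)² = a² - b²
Substituting a = 1, b = 5:
LHS = (1 - 5)² = 16
RHS = 1² - 5² = -24

Since LHS ≠ RHS, this pair disproves the claim.

Answer: Yes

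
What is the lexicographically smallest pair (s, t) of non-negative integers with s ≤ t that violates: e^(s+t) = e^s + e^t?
(s, t) = (0, 0)

Substituting (0, 0) into the claim:
LHS = e^(0+0) = 1
RHS = e^0 + e^0 = 2

Since LHS ≠ RHS, this pair disproves the claim, and no lexicographically smaller pair (s ≤ t, non-negative integers) does.

For instance (6, 7) is also a counterexample (LHS = e^13 ≈ 442413.4, RHS = e^6 + e^7 ≈ 1500), but it's lexicographically larger.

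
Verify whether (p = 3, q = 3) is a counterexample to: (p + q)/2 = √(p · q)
Substituting p = 3, q = 3:
LHS = (3 + 3)/2 = 3
RHS = √(3 · 3) = 3

The sides agree, so this pair does not disprove the claim.

Answer: No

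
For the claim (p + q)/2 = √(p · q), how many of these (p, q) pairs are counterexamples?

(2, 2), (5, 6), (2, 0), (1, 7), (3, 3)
3

Testing each pair:
(2, 2): LHS = 2, RHS = 2 → satisfies claim
(5, 6): LHS = 11/2, RHS = √(30) ≈ 5.477 → counterexample
(2, 0): LHS = 1, RHS = 0 → counterexample
(1, 7): LHS = 4, RHS = √(7) ≈ 2.646 → counterexample
(3, 3): LHS = 3, RHS = 3 → satisfies claim

That makes 3 counterexamples.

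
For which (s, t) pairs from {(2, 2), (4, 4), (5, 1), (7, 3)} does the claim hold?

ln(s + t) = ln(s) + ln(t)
(2, 2)

Testing each pair:
(2, 2): LHS = ln(4) ≈ 1.386, RHS = 2·ln(2) ≈ 1.386 → holds
(4, 4): LHS = ln(8) ≈ 2.079, RHS = 2·ln(4) ≈ 2.773 → fails
(5, 1): LHS = ln(6) ≈ 1.792, RHS = ln(5) ≈ 1.609 → fails
(7, 3): LHS = ln(10) ≈ 2.303, RHS = ln(3) + ln(7) ≈ 3.045 → fails

1 of 4 pairs satisfies the claim.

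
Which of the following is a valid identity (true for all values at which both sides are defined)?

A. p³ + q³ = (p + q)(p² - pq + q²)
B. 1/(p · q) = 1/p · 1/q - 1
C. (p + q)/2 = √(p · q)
A: holds — e.g. at (4, 5), both sides equal 189.
B: fails at (4, 4) — LHS = 1/16, RHS = -15/16.
C: fails at (2, 3) — LHS = 5/2, RHS = √(6) ≈ 2.449.

Answer: A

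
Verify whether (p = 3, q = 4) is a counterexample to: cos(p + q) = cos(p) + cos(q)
Substituting p = 3, q = 4:
LHS = cos(3 + 4) = cos(7) ≈ 0.7539
RHS = cos(3) + cos(4) ≈ -1.644

Since LHS ≠ RHS, this pair disproves the claim.

Answer: Yes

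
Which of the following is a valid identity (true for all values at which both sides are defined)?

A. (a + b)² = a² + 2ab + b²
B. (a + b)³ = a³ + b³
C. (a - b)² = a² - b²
A

A: holds — e.g. at (3, 7), both sides equal 100.
B: fails at (1, 4) — LHS = 125, RHS = 65.
C: fails at (5, 8) — LHS = 9, RHS = -39.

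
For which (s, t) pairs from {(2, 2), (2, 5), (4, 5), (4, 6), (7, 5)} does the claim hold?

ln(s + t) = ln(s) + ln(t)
Testing each pair:
(2, 2): LHS = ln(4) ≈ 1.386, RHS = 2·ln(2) ≈ 1.386 → holds
(2, 5): LHS = ln(7) ≈ 1.946, RHS = ln(2) + ln(5) ≈ 2.303 → fails
(4, 5): LHS = ln(9) ≈ 2.197, RHS = ln(4) + ln(5) ≈ 2.996 → fails
(4, 6): LHS = ln(10) ≈ 2.303, RHS = ln(4) + ln(6) ≈ 3.178 → fails
(7, 5): LHS = ln(12) ≈ 2.485, RHS = ln(5) + ln(7) ≈ 3.555 → fails

1 of 5 pairs satisfies the claim.

Answer: (2, 2)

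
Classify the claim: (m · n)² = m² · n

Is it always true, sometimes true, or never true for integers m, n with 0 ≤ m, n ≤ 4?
It holds at (m, n) = (1, 1) (both sides equal 1), but fails at (m, n) = (3, 3) (LHS = 81, RHS = 27).

Answer: Sometimes true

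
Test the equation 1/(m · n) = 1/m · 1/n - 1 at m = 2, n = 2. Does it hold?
Substituting m = 2, n = 2:

LHS = 1/(2 · 2) = 1/4
RHS = 1/2 · 1/2 - 1 = -3/4

LHS ≠ RHS, so the equation does not hold at this point.

Answer: Fails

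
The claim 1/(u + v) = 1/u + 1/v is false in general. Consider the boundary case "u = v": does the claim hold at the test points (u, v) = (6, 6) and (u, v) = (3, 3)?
At (6, 6): LHS = 1/12 ≠ RHS = 1/3
At (3, 3): LHS = 1/6 ≠ RHS = 2/3

Answer: No, fails at both test points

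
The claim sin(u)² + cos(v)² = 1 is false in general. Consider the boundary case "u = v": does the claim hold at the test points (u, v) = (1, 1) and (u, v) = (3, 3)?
Yes, holds at both test points

At (1, 1): LHS = cos(1)² + sin(1)² = 1, RHS = 1 → equal
At (3, 3): LHS = sin(3)² + cos(3)² = 1, RHS = 1 → equal

So the claim does hold at both of these boundary points, even though it is not an identity.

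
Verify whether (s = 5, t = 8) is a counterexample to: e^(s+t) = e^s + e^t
Yes

Substituting s = 5, t = 8:
LHS = e^(5+8) = e^13 ≈ 442413.4
RHS = e^5 + e^8 ≈ 3129

Since LHS ≠ RHS, this pair disproves the claim.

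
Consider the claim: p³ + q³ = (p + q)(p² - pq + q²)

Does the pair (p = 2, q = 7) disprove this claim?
Substituting p = 2, q = 7:
LHS = 2³ + 7³ = 351
RHS = (2 + 7)(2² - 2·7 + 7²) = 351

The sides agree, so this pair does not disprove the claim.

Answer: No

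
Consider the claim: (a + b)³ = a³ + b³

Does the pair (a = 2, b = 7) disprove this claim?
Substituting a = 2, b = 7:
LHS = (2 + 7)³ = 729
RHS = 2³ + 7³ = 351

Since LHS ≠ RHS, this pair disproves the claim.

Answer: Yes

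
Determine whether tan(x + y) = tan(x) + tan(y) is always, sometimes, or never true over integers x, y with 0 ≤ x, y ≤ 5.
Sometimes true

It holds at (x, y) = (1, 0) (both sides equal tan(1) ≈ 1.557), but fails at (x, y) = (4, 2) (LHS = tan(6) ≈ -0.291, RHS = tan(2) + tan(4) ≈ -1.027).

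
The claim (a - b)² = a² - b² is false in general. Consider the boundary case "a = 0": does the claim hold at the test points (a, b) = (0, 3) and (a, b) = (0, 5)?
At (0, 3): LHS = 9 ≠ RHS = -9
At (0, 5): LHS = 25 ≠ RHS = -25

Answer: No, fails at both test points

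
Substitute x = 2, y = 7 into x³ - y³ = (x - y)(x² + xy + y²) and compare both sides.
LHS = 2³ - 7³ = -335
RHS = (2 - 7)(2² + 2·7 + 7²) = -335

LHS = RHS: the two sides agree.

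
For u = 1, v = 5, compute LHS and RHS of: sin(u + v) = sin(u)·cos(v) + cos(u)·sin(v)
LHS = sin(1 + 5) = sin(6) ≈ -0.2794
RHS = sin(1)·cos(5) + cos(1)·sin(5) = sin(5)·cos(1) + sin(1)·cos(5) ≈ -0.2794

LHS = RHS: the two sides agree.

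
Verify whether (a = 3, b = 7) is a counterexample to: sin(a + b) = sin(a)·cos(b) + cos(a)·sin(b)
Substituting a = 3, b = 7:
LHS = sin(3 + 7) = sin(10) ≈ -0.544
RHS = sin(3)·cos(7) + cos(3)·sin(7) = sin(7)·cos(3) + sin(3)·cos(7) ≈ -0.544

The sides agree, so this pair does not disprove the claim.

Answer: No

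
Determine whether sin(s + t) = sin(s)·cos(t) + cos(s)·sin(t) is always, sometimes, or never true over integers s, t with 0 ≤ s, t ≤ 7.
The identity holds for every pair in the range. For instance at (s, t) = (1, 1): both sides equal sin(2) ≈ 0.9093.

Answer: Always true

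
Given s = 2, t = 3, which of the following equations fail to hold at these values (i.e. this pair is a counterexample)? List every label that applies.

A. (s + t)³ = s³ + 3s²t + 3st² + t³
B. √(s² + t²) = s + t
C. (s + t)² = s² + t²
B, C

Evaluating each claim at the given values:
A. LHS = 125, RHS = 125 → holds here (LHS = RHS)
B. LHS = √(13) ≈ 3.606, RHS = 5 → fails here (LHS ≠ RHS)
C. LHS = 25, RHS = 13 → fails here (LHS ≠ RHS)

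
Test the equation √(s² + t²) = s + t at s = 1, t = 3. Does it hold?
Substituting s = 1, t = 3:

LHS = √(1² + 3²) = √(10) ≈ 3.162
RHS = 1 + 3 = 4

LHS ≠ RHS, so the equation does not hold at this point.

Answer: Fails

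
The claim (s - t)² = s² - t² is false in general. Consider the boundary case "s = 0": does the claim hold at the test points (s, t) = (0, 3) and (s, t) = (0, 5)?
No, fails at both test points

At (0, 3): LHS = 9 ≠ RHS = -9
At (0, 5): LHS = 25 ≠ RHS = -25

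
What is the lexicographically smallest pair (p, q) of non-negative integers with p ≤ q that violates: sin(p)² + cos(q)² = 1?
At (0, 0): both sides equal 1, so it holds there.

Substituting (0, 1) into the claim:
LHS = sin(0)² + cos(1)² = cos(1)² ≈ 0.2919
RHS = 1

Since LHS ≠ RHS, this pair disproves the claim, and no lexicographically smaller pair (p ≤ q, non-negative integers) does.

For instance (3, 6) is also a counterexample (LHS = sin(3)² + cos(6)² ≈ 0.9418, RHS = 1), but it's lexicographically larger.

Answer: (p, q) = (0, 1)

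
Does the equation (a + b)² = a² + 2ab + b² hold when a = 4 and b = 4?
Substituting a = 4, b = 4:

LHS = (4 + 4)² = 64
RHS = 4² + 2·4·4 + 4² = 64

LHS = RHS, so the equation holds at this point.

Answer: Holds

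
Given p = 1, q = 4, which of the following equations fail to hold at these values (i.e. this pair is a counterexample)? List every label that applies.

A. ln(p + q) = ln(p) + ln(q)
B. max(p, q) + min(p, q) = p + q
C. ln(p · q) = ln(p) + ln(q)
A

Evaluating each claim at the given values:
A. LHS = ln(5) ≈ 1.609, RHS = ln(4) ≈ 1.386 → fails here (LHS ≠ RHS)
B. LHS = 5, RHS = 5 → holds here (LHS = RHS)
C. LHS = ln(4) ≈ 1.386, RHS = ln(4) ≈ 1.386 → holds here (LHS = RHS)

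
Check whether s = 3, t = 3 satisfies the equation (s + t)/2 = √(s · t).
Substituting s = 3, t = 3:

LHS = (3 + 3)/2 = 3
RHS = √(3 · 3) = 3

LHS = RHS, so the equation holds at this point.

Answer: Holds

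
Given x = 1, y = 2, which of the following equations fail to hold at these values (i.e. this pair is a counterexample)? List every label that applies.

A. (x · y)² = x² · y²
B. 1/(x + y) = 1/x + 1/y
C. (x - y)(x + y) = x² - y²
Evaluating each claim at the given values:
A. LHS = 4, RHS = 4 → holds here (LHS = RHS)
B. LHS = 1/3, RHS = 3/2 → fails here (LHS ≠ RHS)
C. LHS = -3, RHS = -3 → holds here (LHS = RHS)

Answer: B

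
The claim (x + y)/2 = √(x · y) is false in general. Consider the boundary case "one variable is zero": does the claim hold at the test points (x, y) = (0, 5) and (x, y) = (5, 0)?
No, fails at both test points

At (0, 5): LHS = 5/2 ≠ RHS = 0
At (5, 0): LHS = 5/2 ≠ RHS = 0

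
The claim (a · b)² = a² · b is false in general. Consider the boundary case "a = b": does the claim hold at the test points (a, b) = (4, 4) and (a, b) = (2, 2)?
No, fails at both test points

At (4, 4): LHS = 256 ≠ RHS = 64
At (2, 2): LHS = 16 ≠ RHS = 8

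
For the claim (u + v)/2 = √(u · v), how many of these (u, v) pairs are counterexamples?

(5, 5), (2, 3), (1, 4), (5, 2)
3

Testing each pair:
(5, 5): LHS = 5, RHS = 5 → satisfies claim
(2, 3): LHS = 5/2, RHS = √(6) ≈ 2.449 → counterexample
(1, 4): LHS = 5/2, RHS = 2 → counterexample
(5, 2): LHS = 7/2, RHS = √(10) ≈ 3.162 → counterexample

That makes 3 counterexamples.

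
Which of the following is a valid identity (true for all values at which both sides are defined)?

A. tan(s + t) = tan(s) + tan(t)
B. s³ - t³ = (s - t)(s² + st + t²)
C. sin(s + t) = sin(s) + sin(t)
A: fails at (2, 3) — LHS = tan(5) ≈ -3.381, RHS = tan(2) + tan(3) ≈ -2.328.
B: holds — e.g. at (1, 4), both sides equal -63.
C: fails at (4, 5) — LHS = sin(9) ≈ 0.4121, RHS = sin(5) + sin(4) ≈ -1.716.

Answer: B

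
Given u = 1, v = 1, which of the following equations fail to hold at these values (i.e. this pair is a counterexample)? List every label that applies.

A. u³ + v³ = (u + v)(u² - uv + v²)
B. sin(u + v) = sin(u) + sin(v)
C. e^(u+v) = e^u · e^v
B

Evaluating each claim at the given values:
A. LHS = 2, RHS = 2 → holds here (LHS = RHS)
B. LHS = sin(2) ≈ 0.9093, RHS = 2·sin(1) ≈ 1.683 → fails here (LHS ≠ RHS)
C. LHS = e^2 ≈ 7.389, RHS = e^2 ≈ 7.389 → holds here (LHS = RHS)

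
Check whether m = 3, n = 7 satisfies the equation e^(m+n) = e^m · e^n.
Substituting m = 3, n = 7:

LHS = e^(3+7) = e^10 ≈ 22026.5
RHS = e^3 · e^7 = e^10 ≈ 22026.5

LHS = RHS, so the equation holds at this point.

Answer: Holds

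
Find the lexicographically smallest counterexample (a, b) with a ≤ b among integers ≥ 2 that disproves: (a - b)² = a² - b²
At (2, 2): both sides equal 0, so it holds there.

Substituting (2, 3) into the claim:
LHS = (2 - 3)² = 1
RHS = 2² - 3² = -5

Since LHS ≠ RHS, this pair disproves the claim, and no lexicographically smaller pair (a ≤ b, integers ≥ 2) does.

For instance (3, 6) is also a counterexample (LHS = 9, RHS = -27), but it's lexicographically larger.

Answer: (a, b) = (2, 3)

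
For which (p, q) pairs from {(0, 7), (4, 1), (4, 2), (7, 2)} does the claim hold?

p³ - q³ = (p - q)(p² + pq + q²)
All pairs

Testing each pair:
(0, 7): LHS = -343, RHS = -343 → holds
(4, 1): LHS = 63, RHS = 63 → holds
(4, 2): LHS = 56, RHS = 56 → holds
(7, 2): LHS = 335, RHS = 335 → holds

Every pair satisfies the claim.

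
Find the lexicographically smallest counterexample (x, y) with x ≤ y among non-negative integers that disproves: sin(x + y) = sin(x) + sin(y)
(x, y) = (1, 1)

At (0, 7): both sides equal sin(7) ≈ 0.657, so it holds there.

Substituting (1, 1) into the claim:
LHS = sin(1 + 1) = sin(2) ≈ 0.9093
RHS = sin(1) + sin(1) = 2·sin(1) ≈ 1.683

Since LHS ≠ RHS, this pair disproves the claim, and no lexicographically smaller pair (x ≤ y, non-negative integers) does.

For instance (2, 4) is also a counterexample (LHS = sin(6) ≈ -0.2794, RHS = sin(4) + sin(2) ≈ 0.1525), but it's lexicographically larger.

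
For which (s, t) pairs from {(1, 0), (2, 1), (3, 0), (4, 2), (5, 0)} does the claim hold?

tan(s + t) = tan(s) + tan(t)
Testing each pair:
(1, 0): LHS = tan(1) ≈ 1.557, RHS = tan(1) ≈ 1.557 → holds
(2, 1): LHS = tan(3) ≈ -0.1425, RHS = tan(2) + tan(1) ≈ -0.6276 → fails
(3, 0): LHS = tan(3) ≈ -0.1425, RHS = tan(3) ≈ -0.1425 → holds
(4, 2): LHS = tan(6) ≈ -0.291, RHS = tan(2) + tan(4) ≈ -1.027 → fails
(5, 0): LHS = tan(5) ≈ -3.381, RHS = tan(5) ≈ -3.381 → holds

3 of 5 pairs satisfy the claim.

Answer: (1, 0), (3, 0), (5, 0)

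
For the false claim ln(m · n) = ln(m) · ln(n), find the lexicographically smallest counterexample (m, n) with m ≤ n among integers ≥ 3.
Substituting (3, 3) into the claim:
LHS = ln(3 · 3) = ln(9) ≈ 2.197
RHS = ln(3) · ln(3) = ln(3)² ≈ 1.207

Since LHS ≠ RHS, this pair disproves the claim, and no lexicographically smaller pair (m ≤ n, integers ≥ 3) does.

For instance (8, 8) is also a counterexample (LHS = ln(64) ≈ 4.159, RHS = ln(8)² ≈ 4.324), but it's lexicographically larger.

Answer: (m, n) = (3, 3)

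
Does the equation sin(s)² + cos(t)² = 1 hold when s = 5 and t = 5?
Substituting s = 5, t = 5:

LHS = sin(5)² + cos(5)² = 1
RHS = 1

LHS = RHS, so the equation holds at this point.

Answer: Holds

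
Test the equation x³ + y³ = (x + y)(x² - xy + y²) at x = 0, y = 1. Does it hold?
Substituting x = 0, y = 1:

LHS = 0³ + 1³ = 1
RHS = (0 + 1)(0² - 0·1 + 1²) = 1

LHS = RHS, so the equation holds at this point.

Answer: Holds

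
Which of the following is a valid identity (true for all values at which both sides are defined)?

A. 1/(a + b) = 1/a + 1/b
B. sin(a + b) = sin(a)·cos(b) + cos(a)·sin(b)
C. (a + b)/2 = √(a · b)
B

A: fails at (2, 4) — LHS = 1/6, RHS = 3/4.
B: holds — e.g. at (3, 7), both sides equal sin(10) ≈ -0.544.
C: fails at (1, 2) — LHS = 3/2, RHS = √(2) ≈ 1.414.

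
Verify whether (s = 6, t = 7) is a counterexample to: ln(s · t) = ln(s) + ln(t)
Substituting s = 6, t = 7:
LHS = ln(6 · 7) = ln(42) ≈ 3.738
RHS = ln(6) + ln(7) ≈ 3.738

The sides agree, so this pair does not disprove the claim.

Answer: No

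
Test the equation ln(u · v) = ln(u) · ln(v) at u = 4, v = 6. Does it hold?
Substituting u = 4, v = 6:

LHS = ln(4 · 6) = ln(24) ≈ 3.178
RHS = ln(4) · ln(6) ≈ 2.484

LHS ≠ RHS, so the equation does not hold at this point.

Answer: Fails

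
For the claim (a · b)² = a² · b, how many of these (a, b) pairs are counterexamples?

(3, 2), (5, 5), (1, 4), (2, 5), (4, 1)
Testing each pair:
(3, 2): LHS = 36, RHS = 18 → counterexample
(5, 5): LHS = 625, RHS = 125 → counterexample
(1, 4): LHS = 16, RHS = 4 → counterexample
(2, 5): LHS = 100, RHS = 20 → counterexample
(4, 1): LHS = 16, RHS = 16 → satisfies claim

That makes 4 counterexamples.

Answer: 4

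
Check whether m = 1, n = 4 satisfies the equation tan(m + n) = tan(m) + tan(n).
Fails

Substituting m = 1, n = 4:

LHS = tan(1 + 4) = tan(5) ≈ -3.381
RHS = tan(1) + tan(4) ≈ 2.715

LHS ≠ RHS, so the equation does not hold at this point.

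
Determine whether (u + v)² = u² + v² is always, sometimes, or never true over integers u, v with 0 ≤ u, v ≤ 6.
Sometimes true

It holds at (u, v) = (3, 0) (both sides equal 9), but fails at (u, v) = (1, 2) (LHS = 9, RHS = 5).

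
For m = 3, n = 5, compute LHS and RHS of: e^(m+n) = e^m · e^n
LHS = e^(3+5) = e^8 ≈ 2981
RHS = e^3 · e^5 = e^8 ≈ 2981

LHS = RHS: the two sides agree.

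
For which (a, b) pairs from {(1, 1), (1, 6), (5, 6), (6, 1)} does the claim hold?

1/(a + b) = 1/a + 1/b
None

Testing each pair:
(1, 1): LHS = 1/2, RHS = 2 → fails
(1, 6): LHS = 1/7, RHS = 7/6 → fails
(5, 6): LHS = 1/11, RHS = 11/30 → fails
(6, 1): LHS = 1/7, RHS = 7/6 → fails

No pair satisfies the claim.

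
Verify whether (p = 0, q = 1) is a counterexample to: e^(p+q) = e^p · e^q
Substituting p = 0, q = 1:
LHS = e^(0+1) = e ≈ 2.718
RHS = e^0 · e^1 = e ≈ 2.718

The sides agree, so this pair does not disprove the claim.

Answer: No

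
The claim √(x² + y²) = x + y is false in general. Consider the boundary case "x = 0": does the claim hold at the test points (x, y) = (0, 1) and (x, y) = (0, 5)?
Yes, holds at both test points

At (0, 1): LHS = 1, RHS = 1 → equal
At (0, 5): LHS = 5, RHS = 5 → equal

So the claim does hold at both of these boundary points, even though it is not an identity.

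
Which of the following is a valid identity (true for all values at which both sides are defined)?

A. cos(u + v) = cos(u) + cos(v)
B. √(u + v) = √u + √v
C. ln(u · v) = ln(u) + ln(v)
C

A: fails at (6, 7) — LHS = cos(13) ≈ 0.9074, RHS = cos(7) + cos(6) ≈ 1.714.
B: fails at (3, 7) — LHS = √(10) ≈ 3.162, RHS = √(3) + √(7) ≈ 4.378.
C: holds — e.g. at (4, 5), both sides equal ln(20) ≈ 2.996.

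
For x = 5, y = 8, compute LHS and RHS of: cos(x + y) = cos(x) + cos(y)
LHS = cos(5 + 8) = cos(13) ≈ 0.9074
RHS = cos(5) + cos(8) ≈ 0.1382

LHS ≠ RHS (they differ by about 0.7693), so the equation does not hold here.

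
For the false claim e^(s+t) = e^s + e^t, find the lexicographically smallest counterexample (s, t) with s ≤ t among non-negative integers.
(s, t) = (0, 0)

Substituting (0, 0) into the claim:
LHS = e^(0+0) = 1
RHS = e^0 + e^0 = 2

Since LHS ≠ RHS, this pair disproves the claim, and no lexicographically smaller pair (s ≤ t, non-negative integers) does.

For instance (3, 5) is also a counterexample (LHS = e^8 ≈ 2981, RHS = e^3 + e^5 ≈ 168.5), but it's lexicographically larger.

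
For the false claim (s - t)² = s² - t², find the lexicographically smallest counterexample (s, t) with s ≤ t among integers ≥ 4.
Substituting (4, 5) into the claim:
LHS = (4 - 5)² = 1
RHS = 4² - 5² = -9

Since LHS ≠ RHS, this pair disproves the claim, and no lexicographically smaller pair (s ≤ t, integers ≥ 4) does.

For instance (7, 8) is also a counterexample (LHS = 1, RHS = -15), but it's lexicographically larger.

Answer: (s, t) = (4, 5)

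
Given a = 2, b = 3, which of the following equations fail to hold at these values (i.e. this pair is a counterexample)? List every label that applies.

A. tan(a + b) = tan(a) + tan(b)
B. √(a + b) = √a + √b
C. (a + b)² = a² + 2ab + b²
Evaluating each claim at the given values:
A. LHS = tan(5) ≈ -3.381, RHS = tan(2) + tan(3) ≈ -2.328 → fails here (LHS ≠ RHS)
B. LHS = √(5) ≈ 2.236, RHS = √(2) + √(3) ≈ 3.146 → fails here (LHS ≠ RHS)
C. LHS = 25, RHS = 25 → holds here (LHS = RHS)

Answer: A, B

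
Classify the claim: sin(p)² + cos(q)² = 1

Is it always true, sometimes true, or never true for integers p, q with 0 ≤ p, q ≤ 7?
It holds at (p, q) = (3, 3) (both sides equal 1), but fails at (p, q) = (7, 1) (LHS = cos(1)² + sin(7)² ≈ 0.7236, RHS = 1).

Answer: Sometimes true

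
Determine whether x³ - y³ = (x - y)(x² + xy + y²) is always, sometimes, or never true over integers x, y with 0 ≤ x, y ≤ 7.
Always true

The identity holds for every pair in the range. For instance at (x, y) = (7, 5): both sides equal 218.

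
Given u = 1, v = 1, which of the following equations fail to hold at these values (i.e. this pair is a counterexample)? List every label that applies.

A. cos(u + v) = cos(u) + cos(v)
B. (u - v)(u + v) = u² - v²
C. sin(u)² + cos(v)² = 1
A

Evaluating each claim at the given values:
A. LHS = cos(2) ≈ -0.4161, RHS = 2·cos(1) ≈ 1.081 → fails here (LHS ≠ RHS)
B. LHS = 0, RHS = 0 → holds here (LHS = RHS)
C. LHS = cos(1)² + sin(1)² = 1, RHS = 1 → holds here (LHS = RHS)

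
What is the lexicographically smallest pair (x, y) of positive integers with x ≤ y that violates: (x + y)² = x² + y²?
Substituting (1, 1) into the claim:
LHS = (1 + 1)² = 4
RHS = 1² + 1² = 2

Since LHS ≠ RHS, this pair disproves the claim, and no lexicographically smaller pair (x ≤ y, positive integers) does.

For instance (3, 7) is also a counterexample (LHS = 100, RHS = 58), but it's lexicographically larger.

Answer: (x, y) = (1, 1)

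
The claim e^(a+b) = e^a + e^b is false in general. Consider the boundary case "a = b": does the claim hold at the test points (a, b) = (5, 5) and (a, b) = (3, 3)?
At (5, 5): LHS = e^10 ≈ 22026.5 ≠ RHS = 2·e^5 ≈ 296.8
At (3, 3): LHS = e^6 ≈ 403.4 ≠ RHS = 2·e^3 ≈ 40.17

Answer: No, fails at both test points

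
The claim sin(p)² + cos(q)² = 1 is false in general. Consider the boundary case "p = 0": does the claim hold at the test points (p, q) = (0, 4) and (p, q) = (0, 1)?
At (0, 4): LHS = cos(4)² ≈ 0.4272 ≠ RHS = 1
At (0, 1): LHS = cos(1)² ≈ 0.2919 ≠ RHS = 1

Answer: No, fails at both test points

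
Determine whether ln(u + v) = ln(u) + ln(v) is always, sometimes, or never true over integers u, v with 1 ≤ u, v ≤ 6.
Sometimes true

It holds at (u, v) = (2, 2) (both sides equal ln(4) ≈ 1.386), but fails at (u, v) = (4, 1) (LHS = ln(5) ≈ 1.609, RHS = ln(4) ≈ 1.386).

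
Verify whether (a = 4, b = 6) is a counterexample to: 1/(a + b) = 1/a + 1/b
Substituting a = 4, b = 6:
LHS = 1/(4 + 6) = 1/10
RHS = 1/4 + 1/6 = 5/12

Since LHS ≠ RHS, this pair disproves the claim.

Answer: Yes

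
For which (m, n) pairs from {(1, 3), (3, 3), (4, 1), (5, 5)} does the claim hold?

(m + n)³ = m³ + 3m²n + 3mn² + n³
All pairs

Testing each pair:
(1, 3): LHS = 64, RHS = 64 → holds
(3, 3): LHS = 216, RHS = 216 → holds
(4, 1): LHS = 125, RHS = 125 → holds
(5, 5): LHS = 1000, RHS = 1000 → holds

Every pair satisfies the claim.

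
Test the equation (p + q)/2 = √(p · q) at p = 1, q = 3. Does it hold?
Substituting p = 1, q = 3:

LHS = (1 + 3)/2 = 2
RHS = √(1 · 3) = √(3) ≈ 1.732

LHS ≠ RHS, so the equation does not hold at this point.

Answer: Fails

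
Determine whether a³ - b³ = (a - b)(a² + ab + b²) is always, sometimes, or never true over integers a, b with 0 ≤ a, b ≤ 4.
Always true

The identity holds for every pair in the range. For instance at (a, b) = (4, 2): both sides equal 56.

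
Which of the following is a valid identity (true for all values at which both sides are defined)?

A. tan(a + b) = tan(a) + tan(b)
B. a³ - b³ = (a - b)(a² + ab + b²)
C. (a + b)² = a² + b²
B

A: fails at (6, 7) — LHS = tan(13) ≈ 0.463, RHS = tan(6) + tan(7) ≈ 0.5804.
B: holds — e.g. at (5, 8), both sides equal -387.
C: fails at (4, 6) — LHS = 100, RHS = 52.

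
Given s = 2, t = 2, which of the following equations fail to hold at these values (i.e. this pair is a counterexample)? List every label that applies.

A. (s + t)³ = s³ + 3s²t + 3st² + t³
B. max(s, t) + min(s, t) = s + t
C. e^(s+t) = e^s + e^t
Evaluating each claim at the given values:
A. LHS = 64, RHS = 64 → holds here (LHS = RHS)
B. LHS = 4, RHS = 4 → holds here (LHS = RHS)
C. LHS = e^4 ≈ 54.6, RHS = 2·e^2 ≈ 14.78 → fails here (LHS ≠ RHS)

Answer: C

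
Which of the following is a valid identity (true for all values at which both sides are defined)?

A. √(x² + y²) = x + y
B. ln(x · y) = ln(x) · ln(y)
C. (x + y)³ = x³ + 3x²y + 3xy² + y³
C

A: fails at (5, 8) — LHS = √(89) ≈ 9.434, RHS = 13.
B: fails at (2, 5) — LHS = ln(10) ≈ 2.303, RHS = ln(2)·ln(5) ≈ 1.116.
C: holds — e.g. at (1, 2), both sides equal 27.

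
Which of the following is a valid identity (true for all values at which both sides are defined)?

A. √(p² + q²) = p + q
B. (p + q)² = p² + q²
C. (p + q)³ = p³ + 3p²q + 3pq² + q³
C

A: fails at (1, 4) — LHS = √(17) ≈ 4.123, RHS = 5.
B: fails at (6, 7) — LHS = 169, RHS = 85.
C: holds — e.g. at (1, 2), both sides equal 27.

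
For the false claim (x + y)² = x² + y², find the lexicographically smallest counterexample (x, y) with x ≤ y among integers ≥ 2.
Substituting (2, 2) into the claim:
LHS = (2 + 2)² = 16
RHS = 2² + 2² = 8

Since LHS ≠ RHS, this pair disproves the claim, and no lexicographically smaller pair (x ≤ y, integers ≥ 2) does.

For instance (6, 8) is also a counterexample (LHS = 196, RHS = 100), but it's lexicographically larger.

Answer: (x, y) = (2, 2)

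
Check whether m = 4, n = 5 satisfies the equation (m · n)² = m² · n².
Substituting m = 4, n = 5:

LHS = (4 · 5)² = 400
RHS = 4² · 5² = 400

LHS = RHS, so the equation holds at this point.

Answer: Holds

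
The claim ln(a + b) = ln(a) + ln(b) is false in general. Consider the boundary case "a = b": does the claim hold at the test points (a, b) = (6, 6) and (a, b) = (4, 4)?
No, fails at both test points

At (6, 6): LHS = ln(12) ≈ 2.485 ≠ RHS = 2·ln(6) ≈ 3.584
At (4, 4): LHS = ln(8) ≈ 2.079 ≠ RHS = 2·ln(4) ≈ 2.773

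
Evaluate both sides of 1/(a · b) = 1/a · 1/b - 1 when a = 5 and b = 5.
LHS = 1/(5 · 5) = 1/25
RHS = 1/5 · 1/5 - 1 = -24/25

LHS ≠ RHS, so the equation does not hold here.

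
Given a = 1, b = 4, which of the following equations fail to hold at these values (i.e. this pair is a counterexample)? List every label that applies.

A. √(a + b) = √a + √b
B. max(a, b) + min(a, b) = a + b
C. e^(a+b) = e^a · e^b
A

Evaluating each claim at the given values:
A. LHS = √(5) ≈ 2.236, RHS = 3 → fails here (LHS ≠ RHS)
B. LHS = 5, RHS = 5 → holds here (LHS = RHS)
C. LHS = e^5 ≈ 148.4, RHS = e^5 ≈ 148.4 → holds here (LHS = RHS)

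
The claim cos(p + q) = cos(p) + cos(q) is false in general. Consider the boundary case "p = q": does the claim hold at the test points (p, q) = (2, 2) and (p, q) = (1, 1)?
No, fails at both test points

At (2, 2): LHS = cos(4) ≈ -0.6536 ≠ RHS = 2·cos(2) ≈ -0.8323
At (1, 1): LHS = cos(2) ≈ -0.4161 ≠ RHS = 2·cos(1) ≈ 1.081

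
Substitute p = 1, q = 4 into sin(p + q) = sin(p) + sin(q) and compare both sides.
LHS = sin(1 + 4) = sin(5) ≈ -0.9589
RHS = sin(1) + sin(4) ≈ 0.08467

LHS ≠ RHS (they differ by about 1.044), so the equation does not hold here.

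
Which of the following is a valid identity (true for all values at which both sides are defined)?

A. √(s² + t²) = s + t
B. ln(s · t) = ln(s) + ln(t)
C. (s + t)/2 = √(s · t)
A: fails at (4, 6) — LHS = 2·√(13) ≈ 7.211, RHS = 10.
B: holds — e.g. at (2, 5), both sides equal ln(10) ≈ 2.303.
C: fails at (2, 5) — LHS = 7/2, RHS = √(10) ≈ 3.162.

Answer: B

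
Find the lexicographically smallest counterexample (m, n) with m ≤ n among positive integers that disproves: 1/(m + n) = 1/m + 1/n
(m, n) = (1, 1)

Substituting (1, 1) into the claim:
LHS = 1/(1 + 1) = 1/2
RHS = 1/1 + 1/1 = 2

Since LHS ≠ RHS, this pair disproves the claim, and no lexicographically smaller pair (m ≤ n, positive integers) does.

For instance (4, 5) is also a counterexample (LHS = 1/9, RHS = 9/20), but it's lexicographically larger.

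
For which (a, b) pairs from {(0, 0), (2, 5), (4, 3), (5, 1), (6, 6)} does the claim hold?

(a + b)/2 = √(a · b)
(0, 0), (6, 6)

Testing each pair:
(0, 0): LHS = 0, RHS = 0 → holds
(2, 5): LHS = 7/2, RHS = √(10) ≈ 3.162 → fails
(4, 3): LHS = 7/2, RHS = 2·√(3) ≈ 3.464 → fails
(5, 1): LHS = 3, RHS = √(5) ≈ 2.236 → fails
(6, 6): LHS = 6, RHS = 6 → holds

2 of 5 pairs satisfy the claim.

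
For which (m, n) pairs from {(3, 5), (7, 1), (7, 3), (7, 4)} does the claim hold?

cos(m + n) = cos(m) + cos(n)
Testing each pair:
(3, 5): LHS = cos(8) ≈ -0.1455, RHS = cos(3) + cos(5) ≈ -0.7063 → fails
(7, 1): LHS = cos(8) ≈ -0.1455, RHS = cos(1) + cos(7) ≈ 1.294 → fails
(7, 3): LHS = cos(10) ≈ -0.8391, RHS = cos(3) + cos(7) ≈ -0.2361 → fails
(7, 4): LHS = cos(11) ≈ 0.004426, RHS = cos(4) + cos(7) ≈ 0.1003 → fails

No pair satisfies the claim.

Answer: None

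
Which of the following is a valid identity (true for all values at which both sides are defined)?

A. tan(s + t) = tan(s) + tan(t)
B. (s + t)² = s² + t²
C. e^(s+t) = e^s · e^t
A: fails at (2, 4) — LHS = tan(6) ≈ -0.291, RHS = tan(2) + tan(4) ≈ -1.027.
B: fails at (4, 6) — LHS = 100, RHS = 52.
C: holds — e.g. at (3, 7), both sides equal e^10 ≈ 22026.5.

Answer: C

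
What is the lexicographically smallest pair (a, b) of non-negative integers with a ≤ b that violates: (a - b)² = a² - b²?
Substituting (0, 1) into the claim:
LHS = (0 - 1)² = 1
RHS = 0² - 1² = -1

Since LHS ≠ RHS, this pair disproves the claim, and no lexicographically smaller pair (a ≤ b, non-negative integers) does.

For instance (4, 5) is also a counterexample (LHS = 1, RHS = -9), but it's lexicographically larger.

Answer: (a, b) = (0, 1)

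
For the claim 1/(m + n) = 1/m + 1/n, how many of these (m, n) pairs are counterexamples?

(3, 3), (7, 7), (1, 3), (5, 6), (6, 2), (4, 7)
Testing each pair:
(3, 3): LHS = 1/6, RHS = 2/3 → counterexample
(7, 7): LHS = 1/14, RHS = 2/7 → counterexample
(1, 3): LHS = 1/4, RHS = 4/3 → counterexample
(5, 6): LHS = 1/11, RHS = 11/30 → counterexample
(6, 2): LHS = 1/8, RHS = 2/3 → counterexample
(4, 7): LHS = 1/11, RHS = 11/28 → counterexample

That makes 6 counterexamples.

Answer: 6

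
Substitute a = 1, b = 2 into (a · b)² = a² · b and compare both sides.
LHS = (1 · 2)² = 4
RHS = 1² · 2 = 2

LHS ≠ RHS, so the equation does not hold here.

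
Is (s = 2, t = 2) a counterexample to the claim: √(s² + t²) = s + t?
Substituting s = 2, t = 2:
LHS = √(2² + 2²) = 2·√(2) ≈ 2.828
RHS = 2 + 2 = 4

Since LHS ≠ RHS, this pair disproves the claim.

Answer: Yes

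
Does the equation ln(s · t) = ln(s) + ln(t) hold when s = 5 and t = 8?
Holds

Substituting s = 5, t = 8:

LHS = ln(5 · 8) = ln(40) ≈ 3.689
RHS = ln(5) + ln(8) ≈ 3.689

LHS = RHS, so the equation holds at this point.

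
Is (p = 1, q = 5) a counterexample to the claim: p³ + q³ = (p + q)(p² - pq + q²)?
No

Substituting p = 1, q = 5:
LHS = 1³ + 5³ = 126
RHS = (1 + 5)(1² - 1·5 + 5²) = 126

The sides agree, so this pair does not disprove the claim.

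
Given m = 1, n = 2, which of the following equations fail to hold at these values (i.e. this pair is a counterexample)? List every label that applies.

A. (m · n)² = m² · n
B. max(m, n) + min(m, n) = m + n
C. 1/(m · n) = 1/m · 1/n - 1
A, C

Evaluating each claim at the given values:
A. LHS = 4, RHS = 2 → fails here (LHS ≠ RHS)
B. LHS = 3, RHS = 3 → holds here (LHS = RHS)
C. LHS = 1/2, RHS = -1/2 → fails here (LHS ≠ RHS)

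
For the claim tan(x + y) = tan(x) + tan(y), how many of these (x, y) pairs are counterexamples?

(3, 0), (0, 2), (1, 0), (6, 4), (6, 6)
2

Testing each pair:
(3, 0): LHS = tan(3) ≈ -0.1425, RHS = tan(3) ≈ -0.1425 → satisfies claim
(0, 2): LHS = tan(2) ≈ -2.185, RHS = tan(2) ≈ -2.185 → satisfies claim
(1, 0): LHS = tan(1) ≈ 1.557, RHS = tan(1) ≈ 1.557 → satisfies claim
(6, 4): LHS = tan(10) ≈ 0.6484, RHS = tan(6) + tan(4) ≈ 0.8668 → counterexample
(6, 6): LHS = tan(12) ≈ -0.6359, RHS = 2·tan(6) ≈ -0.582 → counterexample

That makes 2 counterexamples.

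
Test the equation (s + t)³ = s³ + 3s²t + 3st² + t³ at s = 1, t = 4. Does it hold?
Substituting s = 1, t = 4:

LHS = (1 + 4)³ = 125
RHS = 1³ + 3·1²·4 + 3·1·4² + 4³ = 125

LHS = RHS, so the equation holds at this point.

Answer: Holds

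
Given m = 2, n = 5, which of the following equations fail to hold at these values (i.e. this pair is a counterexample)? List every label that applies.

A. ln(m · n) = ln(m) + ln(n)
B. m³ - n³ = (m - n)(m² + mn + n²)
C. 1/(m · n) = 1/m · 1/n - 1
Evaluating each claim at the given values:
A. LHS = ln(10) ≈ 2.303, RHS = ln(2) + ln(5) ≈ 2.303 → holds here (LHS = RHS)
B. LHS = -117, RHS = -117 → holds here (LHS = RHS)
C. LHS = 1/10, RHS = -9/10 → fails here (LHS ≠ RHS)

Answer: C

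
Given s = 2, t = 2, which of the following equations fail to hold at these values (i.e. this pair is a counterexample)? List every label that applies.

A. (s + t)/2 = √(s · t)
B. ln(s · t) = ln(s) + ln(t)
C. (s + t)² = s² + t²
Evaluating each claim at the given values:
A. LHS = 2, RHS = 2 → holds here (LHS = RHS)
B. LHS = ln(4) ≈ 1.386, RHS = 2·ln(2) ≈ 1.386 → holds here (LHS = RHS)
C. LHS = 16, RHS = 8 → fails here (LHS ≠ RHS)

Answer: C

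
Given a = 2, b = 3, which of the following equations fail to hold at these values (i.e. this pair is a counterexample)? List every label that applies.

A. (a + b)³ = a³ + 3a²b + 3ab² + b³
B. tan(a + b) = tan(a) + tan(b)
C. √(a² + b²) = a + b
B, C

Evaluating each claim at the given values:
A. LHS = 125, RHS = 125 → holds here (LHS = RHS)
B. LHS = tan(5) ≈ -3.381, RHS = tan(2) + tan(3) ≈ -2.328 → fails here (LHS ≠ RHS)
C. LHS = √(13) ≈ 3.606, RHS = 5 → fails here (LHS ≠ RHS)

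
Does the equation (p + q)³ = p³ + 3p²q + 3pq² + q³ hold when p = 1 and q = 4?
Substituting p = 1, q = 4:

LHS = (1 + 4)³ = 125
RHS = 1³ + 3·1²·4 + 3·1·4² + 4³ = 125

LHS = RHS, so the equation holds at this point.

Answer: Holds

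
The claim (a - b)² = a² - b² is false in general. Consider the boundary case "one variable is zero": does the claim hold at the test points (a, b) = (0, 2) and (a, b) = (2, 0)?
Only at (2, 0)

At (0, 2): LHS = 4 ≠ RHS = -4
At (2, 0): LHS = 4, RHS = 4 → equal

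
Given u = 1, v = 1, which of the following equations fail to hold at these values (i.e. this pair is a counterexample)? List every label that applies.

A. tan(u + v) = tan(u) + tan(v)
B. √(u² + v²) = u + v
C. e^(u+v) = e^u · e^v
Evaluating each claim at the given values:
A. LHS = tan(2) ≈ -2.185, RHS = 2·tan(1) ≈ 3.115 → fails here (LHS ≠ RHS)
B. LHS = √(2) ≈ 1.414, RHS = 2 → fails here (LHS ≠ RHS)
C. LHS = e^2 ≈ 7.389, RHS = e^2 ≈ 7.389 → holds here (LHS = RHS)

Answer: A, B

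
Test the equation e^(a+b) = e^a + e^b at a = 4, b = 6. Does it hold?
Substituting a = 4, b = 6:

LHS = e^(4+6) = e^10 ≈ 22026.5
RHS = e^4 + e^6 ≈ 458

LHS ≠ RHS, so the equation does not hold at this point.

Answer: Fails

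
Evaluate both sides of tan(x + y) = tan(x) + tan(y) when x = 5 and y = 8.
LHS = tan(5 + 8) = tan(13) ≈ 0.463
RHS = tan(5) + tan(8) ≈ -10.18

LHS ≠ RHS (they differ by about 10.64), so the equation does not hold here.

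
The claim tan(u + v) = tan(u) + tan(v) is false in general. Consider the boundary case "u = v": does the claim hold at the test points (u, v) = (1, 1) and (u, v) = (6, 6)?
At (1, 1): LHS = tan(2) ≈ -2.185 ≠ RHS = 2·tan(1) ≈ 3.115
At (6, 6): LHS = tan(12) ≈ -0.6359 ≠ RHS = 2·tan(6) ≈ -0.582

Answer: No, fails at both test points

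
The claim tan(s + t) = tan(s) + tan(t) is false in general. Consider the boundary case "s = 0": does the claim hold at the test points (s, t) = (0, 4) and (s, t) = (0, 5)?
Yes, holds at both test points

At (0, 4): LHS = tan(4) ≈ 1.158, RHS = tan(4) ≈ 1.158 → equal
At (0, 5): LHS = tan(5) ≈ -3.381, RHS = tan(5) ≈ -3.381 → equal

So the claim does hold at both of these boundary points, even though it is not an identity.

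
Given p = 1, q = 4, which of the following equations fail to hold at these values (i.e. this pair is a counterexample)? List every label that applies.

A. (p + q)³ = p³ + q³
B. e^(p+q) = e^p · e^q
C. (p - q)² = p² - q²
A, C

Evaluating each claim at the given values:
A. LHS = 125, RHS = 65 → fails here (LHS ≠ RHS)
B. LHS = e^5 ≈ 148.4, RHS = e^5 ≈ 148.4 → holds here (LHS = RHS)
C. LHS = 9, RHS = -15 → fails here (LHS ≠ RHS)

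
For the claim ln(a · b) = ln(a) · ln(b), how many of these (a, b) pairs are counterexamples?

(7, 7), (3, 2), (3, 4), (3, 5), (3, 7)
Testing each pair:
(7, 7): LHS = ln(49) ≈ 3.892, RHS = ln(7)² ≈ 3.787 → counterexample
(3, 2): LHS = ln(6) ≈ 1.792, RHS = ln(2)·ln(3) ≈ 0.7615 → counterexample
(3, 4): LHS = ln(12) ≈ 2.485, RHS = ln(3)·ln(4) ≈ 1.523 → counterexample
(3, 5): LHS = ln(15) ≈ 2.708, RHS = ln(3)·ln(5) ≈ 1.768 → counterexample
(3, 7): LHS = ln(21) ≈ 3.045, RHS = ln(3)·ln(7) ≈ 2.138 → counterexample

That makes 5 counterexamples.

Answer: 5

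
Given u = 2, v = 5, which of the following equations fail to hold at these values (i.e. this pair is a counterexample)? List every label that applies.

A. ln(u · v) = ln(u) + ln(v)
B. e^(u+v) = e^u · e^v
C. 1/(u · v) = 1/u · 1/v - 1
Evaluating each claim at the given values:
A. LHS = ln(10) ≈ 2.303, RHS = ln(2) + ln(5) ≈ 2.303 → holds here (LHS = RHS)
B. LHS = e^7 ≈ 1097, RHS = e^7 ≈ 1097 → holds here (LHS = RHS)
C. LHS = 1/10, RHS = -9/10 → fails here (LHS ≠ RHS)

Answer: C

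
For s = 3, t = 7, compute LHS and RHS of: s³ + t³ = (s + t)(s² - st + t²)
LHS = 3³ + 7³ = 370
RHS = (3 + 7)(3² - 3·7 + 7²) = 370

LHS = RHS: the two sides agree.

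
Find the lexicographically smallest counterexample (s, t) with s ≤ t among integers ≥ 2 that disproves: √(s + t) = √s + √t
Substituting (2, 2) into the claim:
LHS = √(2 + 2) = 2
RHS = √2 + √2 = 2·√(2) ≈ 2.828

Since LHS ≠ RHS, this pair disproves the claim, and no lexicographically smaller pair (s ≤ t, integers ≥ 2) does.

For instance (2, 7) is also a counterexample (LHS = 3, RHS = √(2) + √(7) ≈ 4.06), but it's lexicographically larger.

Answer: (s, t) = (2, 2)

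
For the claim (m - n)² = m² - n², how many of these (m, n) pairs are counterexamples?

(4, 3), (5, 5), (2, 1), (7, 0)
Testing each pair:
(4, 3): LHS = 1, RHS = 7 → counterexample
(5, 5): LHS = 0, RHS = 0 → satisfies claim
(2, 1): LHS = 1, RHS = 3 → counterexample
(7, 0): LHS = 49, RHS = 49 → satisfies claim

That makes 2 counterexamples.

Answer: 2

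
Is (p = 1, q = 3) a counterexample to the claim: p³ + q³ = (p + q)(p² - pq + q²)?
Substituting p = 1, q = 3:
LHS = 1³ + 3³ = 28
RHS = (1 + 3)(1² - 1·3 + 3²) = 28

The sides agree, so this pair does not disprove the claim.

Answer: No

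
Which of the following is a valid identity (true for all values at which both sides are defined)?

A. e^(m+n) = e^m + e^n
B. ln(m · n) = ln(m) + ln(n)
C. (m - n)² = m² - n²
A: fails at (5, 8) — LHS = e^13 ≈ 442413.4, RHS = e^5 + e^8 ≈ 3129.
B: holds — e.g. at (3, 7), both sides equal ln(21) ≈ 3.045.
C: fails at (1, 4) — LHS = 9, RHS = -15.

Answer: B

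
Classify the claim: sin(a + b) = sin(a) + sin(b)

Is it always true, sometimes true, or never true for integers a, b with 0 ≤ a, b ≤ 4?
It holds at (a, b) = (1, 0) (both sides equal sin(1) ≈ 0.8415), but fails at (a, b) = (2, 2) (LHS = sin(4) ≈ -0.7568, RHS = 2·sin(2) ≈ 1.819).

Answer: Sometimes true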